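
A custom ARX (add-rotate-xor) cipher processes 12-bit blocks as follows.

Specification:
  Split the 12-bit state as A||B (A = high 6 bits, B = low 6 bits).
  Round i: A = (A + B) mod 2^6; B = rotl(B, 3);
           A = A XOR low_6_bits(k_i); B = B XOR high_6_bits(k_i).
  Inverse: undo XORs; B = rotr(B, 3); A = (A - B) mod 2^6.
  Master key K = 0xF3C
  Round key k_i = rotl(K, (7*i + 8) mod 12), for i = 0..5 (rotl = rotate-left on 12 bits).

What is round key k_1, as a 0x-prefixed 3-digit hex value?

0x9E7

K = 0xF3C
k_0 = rotl(K, (7*0+8) mod 12) = rotl(K, 8) = 0xCF3
k_1 = rotl(K, (7*1+8) mod 12) = rotl(K, 3) = 0x9E7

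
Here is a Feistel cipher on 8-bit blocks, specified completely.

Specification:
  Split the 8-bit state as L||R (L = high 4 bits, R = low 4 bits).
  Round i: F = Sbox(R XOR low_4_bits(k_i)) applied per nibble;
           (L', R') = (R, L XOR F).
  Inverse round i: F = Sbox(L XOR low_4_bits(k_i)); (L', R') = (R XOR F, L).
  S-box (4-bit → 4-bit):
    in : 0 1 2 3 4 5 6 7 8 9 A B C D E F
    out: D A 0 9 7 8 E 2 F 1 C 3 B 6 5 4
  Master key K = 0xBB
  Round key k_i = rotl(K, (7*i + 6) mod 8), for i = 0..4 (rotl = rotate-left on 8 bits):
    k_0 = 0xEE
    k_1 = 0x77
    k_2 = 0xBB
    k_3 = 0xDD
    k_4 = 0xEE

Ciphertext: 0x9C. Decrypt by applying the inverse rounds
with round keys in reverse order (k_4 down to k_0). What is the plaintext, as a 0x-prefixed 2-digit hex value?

s_0 = ciphertext = 0x9C
s_1 = InvRound(s_0, k_4) = 0xE9
s_2 = InvRound(s_1, k_3) = 0x0E
s_3 = InvRound(s_2, k_2) = 0xD0
s_4 = InvRound(s_3, k_1) = 0xCD
s_5 = InvRound(s_4, k_0) = 0xDC

0xDC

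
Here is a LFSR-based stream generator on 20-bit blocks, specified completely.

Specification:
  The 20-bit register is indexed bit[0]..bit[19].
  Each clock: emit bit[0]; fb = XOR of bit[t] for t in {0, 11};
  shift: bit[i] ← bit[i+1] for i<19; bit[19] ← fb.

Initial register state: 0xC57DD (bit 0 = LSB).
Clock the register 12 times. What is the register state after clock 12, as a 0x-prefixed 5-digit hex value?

reg_0 = 0xC57DD
clock 1: out=1, reg = 0xE2BEE
clock 2: out=0, reg = 0xF15F7
clock 3: out=1, reg = 0xF8AFB
clock 4: out=1, reg = 0x7C57D
clock 5: out=1, reg = 0xBE2BE
clock 6: out=0, reg = 0x5F15F
clock 7: out=1, reg = 0xAF8AF
clock 8: out=1, reg = 0x57C57
clock 9: out=1, reg = 0x2BE2B
clock 10: out=1, reg = 0x15F15
clock 11: out=1, reg = 0x0AF8A
clock 12: out=0, reg = 0x857C5

0x857C5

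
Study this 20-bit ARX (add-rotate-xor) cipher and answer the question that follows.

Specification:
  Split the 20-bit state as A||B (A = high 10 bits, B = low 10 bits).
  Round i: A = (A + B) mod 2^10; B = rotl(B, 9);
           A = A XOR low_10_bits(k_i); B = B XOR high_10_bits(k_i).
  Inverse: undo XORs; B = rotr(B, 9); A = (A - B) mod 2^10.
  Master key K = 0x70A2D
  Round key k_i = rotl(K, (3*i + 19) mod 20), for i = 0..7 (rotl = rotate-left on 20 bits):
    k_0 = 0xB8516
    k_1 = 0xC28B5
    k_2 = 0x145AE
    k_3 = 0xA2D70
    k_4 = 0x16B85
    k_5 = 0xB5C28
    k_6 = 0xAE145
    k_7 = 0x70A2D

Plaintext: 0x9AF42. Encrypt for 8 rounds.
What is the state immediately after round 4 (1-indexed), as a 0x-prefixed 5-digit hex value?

s_0 = plaintext = 0x9AF42
s_1 = Round(s_0, k_0) = 0x2EF40
s_2 = Round(s_1, k_1) = 0xD3AAA
s_3 = Round(s_2, k_2) = 0x15904
s_4 = Round(s_3, k_3) = 0x0AA09
s_5 = Round(s_4, k_4) = 0x6DB5E
s_6 = Round(s_5, k_5) = 0x4F378
s_7 = Round(s_6, k_6) = 0x7C704
s_8 = Round(s_7, k_7) = 0xB6040

0x0AA09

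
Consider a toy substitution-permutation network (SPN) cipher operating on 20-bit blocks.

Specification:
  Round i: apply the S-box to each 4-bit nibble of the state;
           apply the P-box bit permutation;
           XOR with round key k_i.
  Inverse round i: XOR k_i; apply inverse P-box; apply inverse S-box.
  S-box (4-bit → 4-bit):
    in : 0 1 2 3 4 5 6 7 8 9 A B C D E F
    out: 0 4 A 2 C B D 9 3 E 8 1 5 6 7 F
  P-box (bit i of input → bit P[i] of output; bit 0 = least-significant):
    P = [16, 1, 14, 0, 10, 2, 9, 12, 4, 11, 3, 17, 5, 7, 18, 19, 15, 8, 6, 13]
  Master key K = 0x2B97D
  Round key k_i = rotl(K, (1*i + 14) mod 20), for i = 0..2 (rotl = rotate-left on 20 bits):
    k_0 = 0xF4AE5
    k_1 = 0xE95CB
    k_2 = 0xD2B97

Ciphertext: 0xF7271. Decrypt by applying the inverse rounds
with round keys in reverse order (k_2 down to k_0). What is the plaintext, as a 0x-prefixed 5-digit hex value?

s_0 = ciphertext = 0xF7271
s_1 = InvRound(s_0, k_2) = 0xD822D
s_2 = InvRound(s_1, k_1) = 0xD8AF8
s_3 = InvRound(s_2, k_0) = 0xB0634

0xB0634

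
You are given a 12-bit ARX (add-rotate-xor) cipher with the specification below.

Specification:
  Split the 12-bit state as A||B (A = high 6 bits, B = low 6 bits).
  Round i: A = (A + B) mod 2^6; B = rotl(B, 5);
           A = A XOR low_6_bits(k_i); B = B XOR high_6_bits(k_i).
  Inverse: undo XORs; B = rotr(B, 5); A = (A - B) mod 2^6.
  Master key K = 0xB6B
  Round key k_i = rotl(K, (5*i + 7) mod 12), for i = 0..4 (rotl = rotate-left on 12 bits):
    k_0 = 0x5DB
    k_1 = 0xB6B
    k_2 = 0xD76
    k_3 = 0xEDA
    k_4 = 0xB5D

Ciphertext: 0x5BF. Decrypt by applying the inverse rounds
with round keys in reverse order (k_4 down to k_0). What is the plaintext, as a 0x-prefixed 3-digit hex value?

0xE41

s_0 = ciphertext = 0x5BF
s_1 = InvRound(s_0, k_4) = 0x9E4
s_2 = InvRound(s_1, k_3) = 0xFFE
s_3 = InvRound(s_2, k_2) = 0xCD6
s_4 = InvRound(s_3, k_1) = 0x877
s_5 = InvRound(s_4, k_0) = 0xE41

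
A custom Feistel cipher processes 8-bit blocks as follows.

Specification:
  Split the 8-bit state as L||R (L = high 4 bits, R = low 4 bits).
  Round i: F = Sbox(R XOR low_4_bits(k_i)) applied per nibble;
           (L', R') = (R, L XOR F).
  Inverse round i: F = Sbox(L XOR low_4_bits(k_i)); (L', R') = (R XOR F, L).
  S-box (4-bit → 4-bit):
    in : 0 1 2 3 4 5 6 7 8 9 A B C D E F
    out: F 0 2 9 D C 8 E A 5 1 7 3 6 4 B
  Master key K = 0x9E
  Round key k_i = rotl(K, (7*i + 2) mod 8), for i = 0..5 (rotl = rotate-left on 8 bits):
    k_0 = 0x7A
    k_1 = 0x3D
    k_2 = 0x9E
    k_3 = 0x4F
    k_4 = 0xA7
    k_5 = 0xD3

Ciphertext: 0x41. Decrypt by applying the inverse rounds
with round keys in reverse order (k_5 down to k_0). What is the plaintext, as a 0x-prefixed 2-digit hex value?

s_0 = ciphertext = 0x41
s_1 = InvRound(s_0, k_5) = 0xF4
s_2 = InvRound(s_1, k_4) = 0xEF
s_3 = InvRound(s_2, k_3) = 0xFE
s_4 = InvRound(s_3, k_2) = 0xEF
s_5 = InvRound(s_4, k_1) = 0x6E
s_6 = InvRound(s_5, k_0) = 0xD6

0xD6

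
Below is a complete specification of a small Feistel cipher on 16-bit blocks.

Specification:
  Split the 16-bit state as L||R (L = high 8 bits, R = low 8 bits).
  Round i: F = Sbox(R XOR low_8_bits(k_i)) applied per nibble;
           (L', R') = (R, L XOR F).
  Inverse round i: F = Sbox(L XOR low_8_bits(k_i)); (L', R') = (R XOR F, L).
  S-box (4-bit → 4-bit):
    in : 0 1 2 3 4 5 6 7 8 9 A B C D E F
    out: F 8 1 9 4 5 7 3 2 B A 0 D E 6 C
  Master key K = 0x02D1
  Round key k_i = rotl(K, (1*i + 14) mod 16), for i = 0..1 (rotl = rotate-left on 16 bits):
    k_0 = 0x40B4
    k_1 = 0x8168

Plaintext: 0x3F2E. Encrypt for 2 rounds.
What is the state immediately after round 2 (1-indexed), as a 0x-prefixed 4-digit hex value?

s_0 = plaintext = 0x3F2E
s_1 = Round(s_0, k_0) = 0x2E85
s_2 = Round(s_1, k_1) = 0x8540

0x8540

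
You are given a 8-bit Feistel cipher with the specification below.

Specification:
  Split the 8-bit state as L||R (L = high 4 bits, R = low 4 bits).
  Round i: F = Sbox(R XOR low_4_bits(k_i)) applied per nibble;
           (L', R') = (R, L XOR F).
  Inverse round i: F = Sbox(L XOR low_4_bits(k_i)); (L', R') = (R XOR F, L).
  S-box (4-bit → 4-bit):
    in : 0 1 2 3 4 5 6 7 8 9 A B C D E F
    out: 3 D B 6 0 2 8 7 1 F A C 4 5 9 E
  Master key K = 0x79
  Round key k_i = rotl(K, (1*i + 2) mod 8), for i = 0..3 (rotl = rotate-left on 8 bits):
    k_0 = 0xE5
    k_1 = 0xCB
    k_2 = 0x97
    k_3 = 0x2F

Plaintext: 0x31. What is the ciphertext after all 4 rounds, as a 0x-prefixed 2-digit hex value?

s_0 = plaintext = 0x31
s_1 = Round(s_0, k_0) = 0x13
s_2 = Round(s_1, k_1) = 0x30
s_3 = Round(s_2, k_2) = 0x04
s_4 = Round(s_3, k_3) = 0x4C

0x4C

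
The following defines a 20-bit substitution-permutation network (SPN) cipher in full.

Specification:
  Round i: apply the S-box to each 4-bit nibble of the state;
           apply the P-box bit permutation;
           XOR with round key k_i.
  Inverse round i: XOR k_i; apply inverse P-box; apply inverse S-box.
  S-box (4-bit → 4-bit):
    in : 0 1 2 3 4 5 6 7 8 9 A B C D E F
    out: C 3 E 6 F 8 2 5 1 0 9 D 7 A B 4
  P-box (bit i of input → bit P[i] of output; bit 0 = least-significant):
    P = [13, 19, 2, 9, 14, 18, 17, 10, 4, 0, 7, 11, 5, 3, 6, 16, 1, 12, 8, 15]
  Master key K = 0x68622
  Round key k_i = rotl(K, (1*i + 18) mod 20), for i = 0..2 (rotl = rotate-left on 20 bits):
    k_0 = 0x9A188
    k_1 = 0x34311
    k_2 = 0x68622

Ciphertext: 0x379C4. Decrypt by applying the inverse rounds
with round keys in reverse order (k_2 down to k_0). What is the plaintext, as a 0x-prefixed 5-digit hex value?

0xA09EE

s_0 = ciphertext = 0x379C4
s_1 = InvRound(s_0, k_2) = 0x4B0EB
s_2 = InvRound(s_1, k_1) = 0x447CA
s_3 = InvRound(s_2, k_0) = 0xA09EE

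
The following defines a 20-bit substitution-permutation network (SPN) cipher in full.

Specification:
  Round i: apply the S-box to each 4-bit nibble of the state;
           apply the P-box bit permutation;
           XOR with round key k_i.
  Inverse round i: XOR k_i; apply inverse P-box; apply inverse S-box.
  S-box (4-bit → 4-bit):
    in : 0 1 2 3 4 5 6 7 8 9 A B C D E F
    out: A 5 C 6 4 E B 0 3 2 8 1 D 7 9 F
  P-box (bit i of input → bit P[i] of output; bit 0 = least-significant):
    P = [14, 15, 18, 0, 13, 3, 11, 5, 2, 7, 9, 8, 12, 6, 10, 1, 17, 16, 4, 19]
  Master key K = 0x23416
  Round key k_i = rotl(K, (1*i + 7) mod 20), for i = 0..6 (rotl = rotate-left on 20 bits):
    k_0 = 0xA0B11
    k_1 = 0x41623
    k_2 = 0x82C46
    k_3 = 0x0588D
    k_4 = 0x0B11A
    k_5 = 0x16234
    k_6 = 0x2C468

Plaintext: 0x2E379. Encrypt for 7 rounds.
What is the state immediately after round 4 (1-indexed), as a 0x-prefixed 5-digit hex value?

s_0 = plaintext = 0x2E379
s_1 = Round(s_0, k_0) = 0x29983
s_2 = Round(s_1, k_1) = 0x8B6FB
s_3 = Round(s_2, k_2) = 0xB55EA
s_4 = Round(s_3, k_3) = 0x27F6E
s_5 = Round(s_4, k_4) = 0x8D2A7
s_6 = Round(s_5, k_5) = 0x27554
s_7 = Round(s_6, k_6) = 0xECFD0

0x27F6E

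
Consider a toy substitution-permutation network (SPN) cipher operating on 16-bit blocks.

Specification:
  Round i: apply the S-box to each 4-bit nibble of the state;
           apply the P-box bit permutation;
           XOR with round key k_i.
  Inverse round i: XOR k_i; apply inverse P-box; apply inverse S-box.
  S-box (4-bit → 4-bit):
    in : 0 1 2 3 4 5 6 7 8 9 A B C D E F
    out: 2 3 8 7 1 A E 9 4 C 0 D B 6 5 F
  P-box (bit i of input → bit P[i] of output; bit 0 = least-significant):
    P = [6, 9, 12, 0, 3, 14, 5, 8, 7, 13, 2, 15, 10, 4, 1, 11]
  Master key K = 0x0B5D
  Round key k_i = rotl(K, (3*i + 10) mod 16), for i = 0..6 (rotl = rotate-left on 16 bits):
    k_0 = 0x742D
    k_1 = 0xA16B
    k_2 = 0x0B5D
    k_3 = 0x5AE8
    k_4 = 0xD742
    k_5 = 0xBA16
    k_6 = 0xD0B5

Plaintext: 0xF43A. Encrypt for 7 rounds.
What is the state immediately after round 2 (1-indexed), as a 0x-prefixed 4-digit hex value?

s_0 = plaintext = 0xF43A
s_1 = Round(s_0, k_0) = 0x3897
s_2 = Round(s_1, k_1) = 0xA41C
s_3 = Round(s_2, k_2) = 0x4994
s_4 = Round(s_3, k_3) = 0xDF8C
s_5 = Round(s_4, k_4) = 0x75B5
s_6 = Round(s_5, k_5) = 0x153F
s_7 = Round(s_6, k_6) = 0x26CC

0xA41C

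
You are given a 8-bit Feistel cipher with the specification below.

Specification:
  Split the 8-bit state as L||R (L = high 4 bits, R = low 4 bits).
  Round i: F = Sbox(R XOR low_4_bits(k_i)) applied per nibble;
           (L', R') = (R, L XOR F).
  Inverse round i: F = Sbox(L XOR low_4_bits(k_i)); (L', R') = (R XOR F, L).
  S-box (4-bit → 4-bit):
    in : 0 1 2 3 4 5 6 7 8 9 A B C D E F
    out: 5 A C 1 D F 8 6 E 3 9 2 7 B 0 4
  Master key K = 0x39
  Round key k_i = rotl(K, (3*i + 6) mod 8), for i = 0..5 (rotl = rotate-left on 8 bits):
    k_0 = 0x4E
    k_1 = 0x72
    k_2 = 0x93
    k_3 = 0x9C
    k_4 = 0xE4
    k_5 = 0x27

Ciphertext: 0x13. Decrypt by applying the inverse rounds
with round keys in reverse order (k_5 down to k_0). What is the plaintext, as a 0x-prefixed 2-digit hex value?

0x47

s_0 = ciphertext = 0x13
s_1 = InvRound(s_0, k_5) = 0xB1
s_2 = InvRound(s_1, k_4) = 0x5B
s_3 = InvRound(s_2, k_3) = 0x85
s_4 = InvRound(s_3, k_2) = 0x78
s_5 = InvRound(s_4, k_1) = 0x77
s_6 = InvRound(s_5, k_0) = 0x47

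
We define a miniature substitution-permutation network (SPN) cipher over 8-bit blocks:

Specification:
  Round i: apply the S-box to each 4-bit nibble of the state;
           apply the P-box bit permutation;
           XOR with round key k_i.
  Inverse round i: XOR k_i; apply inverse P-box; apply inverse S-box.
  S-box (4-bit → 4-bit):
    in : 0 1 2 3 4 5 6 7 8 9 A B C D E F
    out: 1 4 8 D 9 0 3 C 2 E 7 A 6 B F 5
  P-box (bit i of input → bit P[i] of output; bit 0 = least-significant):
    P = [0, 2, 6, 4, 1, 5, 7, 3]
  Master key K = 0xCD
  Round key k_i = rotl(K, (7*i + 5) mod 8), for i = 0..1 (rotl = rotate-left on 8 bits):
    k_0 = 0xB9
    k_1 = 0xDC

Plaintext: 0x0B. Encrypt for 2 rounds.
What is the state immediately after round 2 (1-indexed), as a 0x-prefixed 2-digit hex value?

s_0 = plaintext = 0x0B
s_1 = Round(s_0, k_0) = 0xAF
s_2 = Round(s_1, k_1) = 0x3F

0x3F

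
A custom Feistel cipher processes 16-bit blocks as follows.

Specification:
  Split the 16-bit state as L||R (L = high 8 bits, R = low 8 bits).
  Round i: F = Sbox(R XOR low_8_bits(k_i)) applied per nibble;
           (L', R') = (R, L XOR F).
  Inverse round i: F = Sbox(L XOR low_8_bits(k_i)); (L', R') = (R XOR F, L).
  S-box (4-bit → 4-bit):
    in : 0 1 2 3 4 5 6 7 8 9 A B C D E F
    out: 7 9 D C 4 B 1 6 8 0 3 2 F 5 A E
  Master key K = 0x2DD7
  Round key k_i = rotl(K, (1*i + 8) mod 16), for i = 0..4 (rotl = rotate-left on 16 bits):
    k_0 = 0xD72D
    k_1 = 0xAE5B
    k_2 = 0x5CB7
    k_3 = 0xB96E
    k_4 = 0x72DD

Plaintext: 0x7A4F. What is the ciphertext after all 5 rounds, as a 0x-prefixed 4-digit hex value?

0x7E9D

s_0 = plaintext = 0x7A4F
s_1 = Round(s_0, k_0) = 0x4F67
s_2 = Round(s_1, k_1) = 0x6780
s_3 = Round(s_2, k_2) = 0x80A1
s_4 = Round(s_3, k_3) = 0xA17E
s_5 = Round(s_4, k_4) = 0x7E9D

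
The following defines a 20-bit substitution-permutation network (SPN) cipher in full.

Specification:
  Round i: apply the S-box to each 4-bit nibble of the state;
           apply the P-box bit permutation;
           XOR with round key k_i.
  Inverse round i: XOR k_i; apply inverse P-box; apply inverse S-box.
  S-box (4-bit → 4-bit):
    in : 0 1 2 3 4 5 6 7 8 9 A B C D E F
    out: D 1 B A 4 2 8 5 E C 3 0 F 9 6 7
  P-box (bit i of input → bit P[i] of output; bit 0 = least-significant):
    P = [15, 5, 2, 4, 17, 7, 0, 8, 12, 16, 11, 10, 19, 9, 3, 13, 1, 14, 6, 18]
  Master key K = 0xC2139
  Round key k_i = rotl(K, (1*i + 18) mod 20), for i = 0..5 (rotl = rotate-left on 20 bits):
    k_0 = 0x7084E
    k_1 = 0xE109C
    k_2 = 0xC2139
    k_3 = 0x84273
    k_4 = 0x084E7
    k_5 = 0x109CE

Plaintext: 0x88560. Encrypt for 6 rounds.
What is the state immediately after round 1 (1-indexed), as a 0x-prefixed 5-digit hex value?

0x2EB12

s_0 = plaintext = 0x88560
s_1 = Round(s_0, k_0) = 0x2EB12
s_2 = Round(s_1, k_1) = 0x8D2A6
s_3 = Round(s_2, k_2) = 0x355E9
s_4 = Round(s_3, k_3) = 0xD00E6
s_5 = Round(s_4, k_4) = 0xCB87C
s_6 = Round(s_5, k_5) = 0x6C5B9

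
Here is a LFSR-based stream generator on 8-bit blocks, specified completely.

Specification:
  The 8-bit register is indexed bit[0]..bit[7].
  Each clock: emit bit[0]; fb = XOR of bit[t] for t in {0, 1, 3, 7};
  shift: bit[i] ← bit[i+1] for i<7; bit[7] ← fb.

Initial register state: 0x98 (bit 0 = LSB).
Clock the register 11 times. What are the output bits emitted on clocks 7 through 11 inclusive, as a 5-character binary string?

01010

reg_0 = 0x98
clock 1: out=0, reg = 0x4C
clock 2: out=0, reg = 0xA6
clock 3: out=0, reg = 0x53
clock 4: out=1, reg = 0x29
clock 5: out=1, reg = 0x14
clock 6: out=0, reg = 0x0A
clock 7: out=0, reg = 0x05
clock 8: out=1, reg = 0x82
clock 9: out=0, reg = 0x41
clock 10: out=1, reg = 0xA0
clock 11: out=0, reg = 0xD0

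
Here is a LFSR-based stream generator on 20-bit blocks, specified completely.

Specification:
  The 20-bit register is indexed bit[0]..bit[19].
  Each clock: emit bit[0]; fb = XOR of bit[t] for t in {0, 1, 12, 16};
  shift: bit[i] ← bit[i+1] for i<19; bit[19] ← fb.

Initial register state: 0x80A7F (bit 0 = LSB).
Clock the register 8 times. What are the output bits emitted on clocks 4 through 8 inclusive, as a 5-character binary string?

reg_0 = 0x80A7F
clock 1: out=1, reg = 0x4053F
clock 2: out=1, reg = 0x2029F
clock 3: out=1, reg = 0x1014F
clock 4: out=1, reg = 0x880A7
clock 5: out=1, reg = 0x44053
clock 6: out=1, reg = 0x22029
clock 7: out=1, reg = 0x91014
clock 8: out=0, reg = 0x4880A

11110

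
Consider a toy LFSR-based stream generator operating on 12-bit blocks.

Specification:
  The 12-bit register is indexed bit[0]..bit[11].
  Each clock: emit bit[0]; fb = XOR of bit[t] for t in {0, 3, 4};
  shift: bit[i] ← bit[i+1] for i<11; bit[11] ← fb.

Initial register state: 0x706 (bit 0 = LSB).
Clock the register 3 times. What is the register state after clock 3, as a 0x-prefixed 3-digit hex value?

0xCE0

reg_0 = 0x706
clock 1: out=0, reg = 0x383
clock 2: out=1, reg = 0x9C1
clock 3: out=1, reg = 0xCE0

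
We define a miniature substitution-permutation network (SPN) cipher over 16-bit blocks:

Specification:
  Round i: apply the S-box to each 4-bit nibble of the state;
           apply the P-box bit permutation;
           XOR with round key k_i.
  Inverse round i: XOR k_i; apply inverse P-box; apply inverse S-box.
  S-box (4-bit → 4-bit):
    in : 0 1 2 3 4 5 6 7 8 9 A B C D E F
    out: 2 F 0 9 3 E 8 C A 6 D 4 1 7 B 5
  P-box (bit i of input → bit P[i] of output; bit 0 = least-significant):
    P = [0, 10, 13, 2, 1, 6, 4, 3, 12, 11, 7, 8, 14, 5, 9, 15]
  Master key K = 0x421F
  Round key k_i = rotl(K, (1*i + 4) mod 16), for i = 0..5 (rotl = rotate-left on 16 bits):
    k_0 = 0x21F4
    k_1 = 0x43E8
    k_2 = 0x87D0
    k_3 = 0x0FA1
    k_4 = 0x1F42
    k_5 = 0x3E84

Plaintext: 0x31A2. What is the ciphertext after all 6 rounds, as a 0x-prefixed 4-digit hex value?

s_0 = plaintext = 0x31A2
s_1 = Round(s_0, k_0) = 0xF86E
s_2 = Round(s_1, k_1) = 0x0CE5
s_3 = Round(s_2, k_2) = 0xB3BE
s_4 = Round(s_3, k_3) = 0x18B4
s_5 = Round(s_4, k_4) = 0xD073
s_6 = Round(s_5, k_5) = 0x74B9

0x74B9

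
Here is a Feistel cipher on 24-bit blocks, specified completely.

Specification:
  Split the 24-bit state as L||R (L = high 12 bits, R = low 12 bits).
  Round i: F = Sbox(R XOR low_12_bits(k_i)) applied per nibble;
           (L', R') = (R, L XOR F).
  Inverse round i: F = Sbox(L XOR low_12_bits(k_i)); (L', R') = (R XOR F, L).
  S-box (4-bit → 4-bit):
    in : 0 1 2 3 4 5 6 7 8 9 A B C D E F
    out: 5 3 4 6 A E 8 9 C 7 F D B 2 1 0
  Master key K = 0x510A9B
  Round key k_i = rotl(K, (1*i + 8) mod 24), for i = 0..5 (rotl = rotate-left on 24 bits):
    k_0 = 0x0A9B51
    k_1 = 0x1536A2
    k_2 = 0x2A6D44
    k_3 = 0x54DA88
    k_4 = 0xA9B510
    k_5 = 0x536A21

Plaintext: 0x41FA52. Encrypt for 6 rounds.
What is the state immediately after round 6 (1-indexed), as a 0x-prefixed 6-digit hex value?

0x35E7A4

s_0 = plaintext = 0x41FA52
s_1 = Round(s_0, k_0) = 0xA52749
s_2 = Round(s_1, k_1) = 0x74994F
s_3 = Round(s_2, k_2) = 0x94FD14
s_4 = Round(s_3, k_3) = 0xD14034
s_5 = Round(s_4, k_4) = 0x03435E
s_6 = Round(s_5, k_5) = 0x35E7A4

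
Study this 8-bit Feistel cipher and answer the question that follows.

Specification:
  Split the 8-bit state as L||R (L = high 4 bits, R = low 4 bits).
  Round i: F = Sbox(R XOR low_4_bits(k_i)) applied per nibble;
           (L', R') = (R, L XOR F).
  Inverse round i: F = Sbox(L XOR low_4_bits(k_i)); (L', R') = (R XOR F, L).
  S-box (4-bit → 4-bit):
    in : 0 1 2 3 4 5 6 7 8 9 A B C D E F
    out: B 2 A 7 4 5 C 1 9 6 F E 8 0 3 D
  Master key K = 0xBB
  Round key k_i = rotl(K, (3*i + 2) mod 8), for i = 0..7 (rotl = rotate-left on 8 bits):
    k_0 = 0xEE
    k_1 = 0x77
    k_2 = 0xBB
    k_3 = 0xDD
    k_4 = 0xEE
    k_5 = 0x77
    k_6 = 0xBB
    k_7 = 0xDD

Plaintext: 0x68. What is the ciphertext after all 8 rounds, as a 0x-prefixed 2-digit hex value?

s_0 = plaintext = 0x68
s_1 = Round(s_0, k_0) = 0x8A
s_2 = Round(s_1, k_1) = 0xA8
s_3 = Round(s_2, k_2) = 0x8D
s_4 = Round(s_3, k_3) = 0xD3
s_5 = Round(s_4, k_4) = 0x3D
s_6 = Round(s_5, k_5) = 0xDC
s_7 = Round(s_6, k_6) = 0xCC
s_8 = Round(s_7, k_7) = 0xCE

0xCE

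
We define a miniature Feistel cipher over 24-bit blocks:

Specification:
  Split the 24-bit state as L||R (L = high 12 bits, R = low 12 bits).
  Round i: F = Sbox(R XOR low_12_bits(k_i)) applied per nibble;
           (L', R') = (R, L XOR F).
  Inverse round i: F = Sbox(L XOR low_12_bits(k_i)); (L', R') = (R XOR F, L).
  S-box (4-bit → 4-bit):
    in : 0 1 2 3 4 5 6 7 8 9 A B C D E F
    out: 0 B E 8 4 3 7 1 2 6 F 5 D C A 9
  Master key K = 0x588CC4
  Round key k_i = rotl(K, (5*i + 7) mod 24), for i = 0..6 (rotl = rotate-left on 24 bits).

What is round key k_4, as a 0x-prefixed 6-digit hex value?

K = 0x588CC4
k_0 = rotl(K, (5*0+7) mod 24) = rotl(K, 7) = 0x46622C
k_1 = rotl(K, (5*1+7) mod 24) = rotl(K, 12) = 0xCC4588
k_2 = rotl(K, (5*2+7) mod 24) = rotl(K, 17) = 0x88B119
k_3 = rotl(K, (5*3+7) mod 24) = rotl(K, 22) = 0x162331
k_4 = rotl(K, (5*4+7) mod 24) = rotl(K, 3) = 0xC46622

0xC46622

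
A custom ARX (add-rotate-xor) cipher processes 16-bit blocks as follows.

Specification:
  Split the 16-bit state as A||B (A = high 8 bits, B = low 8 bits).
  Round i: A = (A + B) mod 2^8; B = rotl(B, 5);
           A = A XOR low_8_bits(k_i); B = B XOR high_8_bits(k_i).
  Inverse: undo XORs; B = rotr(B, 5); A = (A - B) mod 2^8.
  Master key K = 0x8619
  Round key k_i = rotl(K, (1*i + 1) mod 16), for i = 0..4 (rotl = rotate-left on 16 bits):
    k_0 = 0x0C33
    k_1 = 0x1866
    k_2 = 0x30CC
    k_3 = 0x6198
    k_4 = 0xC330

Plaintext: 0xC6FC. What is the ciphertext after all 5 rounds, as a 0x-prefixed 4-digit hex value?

0x031A

s_0 = plaintext = 0xC6FC
s_1 = Round(s_0, k_0) = 0xF193
s_2 = Round(s_1, k_1) = 0xE26A
s_3 = Round(s_2, k_2) = 0x807D
s_4 = Round(s_3, k_3) = 0x65CE
s_5 = Round(s_4, k_4) = 0x031A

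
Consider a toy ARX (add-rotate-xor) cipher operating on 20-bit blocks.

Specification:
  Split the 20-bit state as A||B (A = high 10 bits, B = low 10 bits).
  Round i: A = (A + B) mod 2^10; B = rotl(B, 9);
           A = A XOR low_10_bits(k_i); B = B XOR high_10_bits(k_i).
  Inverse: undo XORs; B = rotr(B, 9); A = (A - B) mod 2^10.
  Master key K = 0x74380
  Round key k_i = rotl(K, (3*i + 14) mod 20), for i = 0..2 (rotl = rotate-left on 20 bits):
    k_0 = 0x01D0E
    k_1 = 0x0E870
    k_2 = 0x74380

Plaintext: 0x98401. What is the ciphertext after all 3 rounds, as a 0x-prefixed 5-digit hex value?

0xEF24C

s_0 = plaintext = 0x98401
s_1 = Round(s_0, k_0) = 0xDB207
s_2 = Round(s_1, k_1) = 0x40F39
s_3 = Round(s_2, k_2) = 0xEF24C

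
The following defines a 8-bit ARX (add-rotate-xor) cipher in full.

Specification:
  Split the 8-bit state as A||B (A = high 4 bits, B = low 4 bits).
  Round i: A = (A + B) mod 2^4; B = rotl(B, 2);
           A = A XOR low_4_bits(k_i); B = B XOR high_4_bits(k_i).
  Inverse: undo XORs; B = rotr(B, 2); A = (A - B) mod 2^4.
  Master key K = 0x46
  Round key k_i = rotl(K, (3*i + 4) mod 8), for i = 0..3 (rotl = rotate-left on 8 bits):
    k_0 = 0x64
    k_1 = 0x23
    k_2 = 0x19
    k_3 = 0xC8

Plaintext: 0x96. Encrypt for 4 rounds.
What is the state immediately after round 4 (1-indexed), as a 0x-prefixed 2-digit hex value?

0xD5

s_0 = plaintext = 0x96
s_1 = Round(s_0, k_0) = 0xBF
s_2 = Round(s_1, k_1) = 0x9D
s_3 = Round(s_2, k_2) = 0xF6
s_4 = Round(s_3, k_3) = 0xD5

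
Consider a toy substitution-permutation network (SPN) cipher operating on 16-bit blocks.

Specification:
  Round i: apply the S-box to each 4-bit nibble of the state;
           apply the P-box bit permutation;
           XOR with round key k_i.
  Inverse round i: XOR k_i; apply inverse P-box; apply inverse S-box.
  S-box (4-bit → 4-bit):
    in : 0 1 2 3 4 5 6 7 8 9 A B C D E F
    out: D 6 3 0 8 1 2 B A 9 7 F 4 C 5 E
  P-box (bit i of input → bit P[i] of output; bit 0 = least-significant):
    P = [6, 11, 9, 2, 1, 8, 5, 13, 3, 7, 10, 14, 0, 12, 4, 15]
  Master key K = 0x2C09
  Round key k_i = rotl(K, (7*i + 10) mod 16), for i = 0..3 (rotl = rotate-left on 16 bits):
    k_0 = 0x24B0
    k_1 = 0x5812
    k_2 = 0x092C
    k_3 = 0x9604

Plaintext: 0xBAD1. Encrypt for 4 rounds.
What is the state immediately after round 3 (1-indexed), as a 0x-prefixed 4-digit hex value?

0xBE18

s_0 = plaintext = 0xBAD1
s_1 = Round(s_0, k_0) = 0x9A09
s_2 = Round(s_1, k_1) = 0xFCFD
s_3 = Round(s_2, k_2) = 0xBE18
s_4 = Round(s_3, k_3) = 0x0B39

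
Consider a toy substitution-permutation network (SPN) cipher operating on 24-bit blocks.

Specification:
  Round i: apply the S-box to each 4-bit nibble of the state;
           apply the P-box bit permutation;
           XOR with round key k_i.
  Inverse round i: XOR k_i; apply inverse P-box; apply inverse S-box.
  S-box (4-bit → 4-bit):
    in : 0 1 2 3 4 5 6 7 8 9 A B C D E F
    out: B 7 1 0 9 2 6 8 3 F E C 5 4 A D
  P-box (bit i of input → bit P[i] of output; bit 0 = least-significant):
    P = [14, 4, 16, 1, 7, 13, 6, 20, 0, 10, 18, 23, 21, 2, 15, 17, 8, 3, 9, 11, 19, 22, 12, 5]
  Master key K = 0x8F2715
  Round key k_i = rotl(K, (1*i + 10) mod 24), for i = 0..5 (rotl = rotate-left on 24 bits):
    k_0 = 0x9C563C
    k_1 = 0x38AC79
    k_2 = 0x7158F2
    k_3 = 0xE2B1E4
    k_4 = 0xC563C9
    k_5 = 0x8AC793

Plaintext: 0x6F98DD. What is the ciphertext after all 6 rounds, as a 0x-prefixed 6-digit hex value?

0x541ADE

s_0 = plaintext = 0x6F98DD
s_1 = Round(s_0, k_0) = 0xFFC979
s_2 = Round(s_1, k_1) = 0x85734A
s_3 = Round(s_2, k_2) = 0x2A5868
s_4 = Round(s_3, k_3) = 0xEADFB9
s_5 = Round(s_4, k_4) = 0x10A9B2
s_6 = Round(s_5, k_5) = 0x541ADE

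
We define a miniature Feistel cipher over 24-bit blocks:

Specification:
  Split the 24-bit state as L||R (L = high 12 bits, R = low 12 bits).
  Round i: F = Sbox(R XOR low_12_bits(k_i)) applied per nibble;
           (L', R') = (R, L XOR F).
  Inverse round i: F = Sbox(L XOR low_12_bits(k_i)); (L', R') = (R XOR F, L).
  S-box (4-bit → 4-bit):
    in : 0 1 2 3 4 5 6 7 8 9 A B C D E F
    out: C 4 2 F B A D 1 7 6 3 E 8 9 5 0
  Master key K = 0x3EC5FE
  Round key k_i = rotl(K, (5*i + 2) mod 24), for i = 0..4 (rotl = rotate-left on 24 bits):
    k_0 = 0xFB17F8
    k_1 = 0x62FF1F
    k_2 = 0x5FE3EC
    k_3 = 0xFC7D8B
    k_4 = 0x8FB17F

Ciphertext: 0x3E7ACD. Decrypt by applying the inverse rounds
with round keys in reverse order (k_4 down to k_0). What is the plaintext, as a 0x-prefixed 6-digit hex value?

s_0 = ciphertext = 0x3E7ACD
s_1 = InvRound(s_0, k_4) = 0x8AA3E7
s_2 = InvRound(s_1, k_3) = 0x9C38AA
s_3 = InvRound(s_2, k_2) = 0xB8A9C3
s_4 = InvRound(s_3, k_1) = 0x2A9B8A
s_5 = InvRound(s_4, k_0) = 0x12E2A9

0x12E2A9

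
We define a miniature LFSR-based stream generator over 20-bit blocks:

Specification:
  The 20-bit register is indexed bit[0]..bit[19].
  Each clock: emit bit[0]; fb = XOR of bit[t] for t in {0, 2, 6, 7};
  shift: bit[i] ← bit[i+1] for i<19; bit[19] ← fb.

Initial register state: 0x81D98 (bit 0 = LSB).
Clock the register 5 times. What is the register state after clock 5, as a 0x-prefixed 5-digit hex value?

reg_0 = 0x81D98
clock 1: out=0, reg = 0xC0ECC
clock 2: out=0, reg = 0xE0766
clock 3: out=0, reg = 0x703B3
clock 4: out=1, reg = 0x381D9
clock 5: out=1, reg = 0x9C0EC

0x9C0EC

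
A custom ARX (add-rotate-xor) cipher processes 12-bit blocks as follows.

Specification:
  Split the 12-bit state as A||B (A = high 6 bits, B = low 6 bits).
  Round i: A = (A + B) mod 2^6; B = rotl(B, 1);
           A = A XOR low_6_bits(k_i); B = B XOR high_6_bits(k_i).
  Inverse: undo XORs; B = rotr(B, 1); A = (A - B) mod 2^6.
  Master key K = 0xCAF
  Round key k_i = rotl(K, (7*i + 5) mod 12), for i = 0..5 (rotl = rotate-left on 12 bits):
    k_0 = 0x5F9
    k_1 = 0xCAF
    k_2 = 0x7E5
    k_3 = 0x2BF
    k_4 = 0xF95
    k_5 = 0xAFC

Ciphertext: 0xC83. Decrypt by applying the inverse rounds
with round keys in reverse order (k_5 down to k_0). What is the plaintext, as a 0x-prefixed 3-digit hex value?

s_0 = ciphertext = 0xC83
s_1 = InvRound(s_0, k_5) = 0xE94
s_2 = InvRound(s_1, k_4) = 0x695
s_3 = InvRound(s_2, k_3) = 0xDAF
s_4 = InvRound(s_3, k_2) = 0xED8
s_5 = InvRound(s_4, k_1) = 0xFD5
s_6 = InvRound(s_5, k_0) = 0x141

0x141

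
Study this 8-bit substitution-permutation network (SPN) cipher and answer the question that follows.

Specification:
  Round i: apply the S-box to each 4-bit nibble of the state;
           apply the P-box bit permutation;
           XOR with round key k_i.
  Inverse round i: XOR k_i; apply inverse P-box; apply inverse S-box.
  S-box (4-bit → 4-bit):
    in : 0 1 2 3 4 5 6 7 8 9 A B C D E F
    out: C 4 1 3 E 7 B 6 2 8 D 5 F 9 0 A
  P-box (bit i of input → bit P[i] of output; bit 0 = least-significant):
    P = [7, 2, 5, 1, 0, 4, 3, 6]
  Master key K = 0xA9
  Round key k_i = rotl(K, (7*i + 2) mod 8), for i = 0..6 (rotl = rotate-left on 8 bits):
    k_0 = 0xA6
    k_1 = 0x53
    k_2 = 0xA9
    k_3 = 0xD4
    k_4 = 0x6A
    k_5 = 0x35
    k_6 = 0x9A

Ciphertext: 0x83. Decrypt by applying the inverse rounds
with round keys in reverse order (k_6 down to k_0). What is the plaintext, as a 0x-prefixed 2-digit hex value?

0x03

s_0 = ciphertext = 0x83
s_1 = InvRound(s_0, k_6) = 0x5E
s_2 = InvRound(s_1, k_5) = 0xA0
s_3 = InvRound(s_2, k_4) = 0x0D
s_4 = InvRound(s_3, k_3) = 0xC2
s_5 = InvRound(s_4, k_2) = 0xA0
s_6 = InvRound(s_5, k_1) = 0x6A
s_7 = InvRound(s_6, k_0) = 0x03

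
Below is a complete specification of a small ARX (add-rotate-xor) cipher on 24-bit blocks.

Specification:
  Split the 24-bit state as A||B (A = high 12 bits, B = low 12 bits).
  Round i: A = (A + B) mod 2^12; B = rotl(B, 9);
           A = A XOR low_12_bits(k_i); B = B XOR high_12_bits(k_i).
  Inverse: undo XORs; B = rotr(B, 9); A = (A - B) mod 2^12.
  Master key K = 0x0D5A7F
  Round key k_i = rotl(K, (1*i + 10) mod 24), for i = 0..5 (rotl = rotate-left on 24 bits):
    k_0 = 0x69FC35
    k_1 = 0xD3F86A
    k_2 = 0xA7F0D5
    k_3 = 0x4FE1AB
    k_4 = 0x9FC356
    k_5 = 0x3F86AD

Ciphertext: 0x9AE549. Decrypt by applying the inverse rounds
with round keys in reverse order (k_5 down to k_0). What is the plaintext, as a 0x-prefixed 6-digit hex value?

0x37D300

s_0 = ciphertext = 0x9AE549
s_1 = InvRound(s_0, k_5) = 0x97858B
s_2 = InvRound(s_1, k_4) = 0x6703BE
s_3 = InvRound(s_2, k_3) = 0xDD8A03
s_4 = InvRound(s_3, k_2) = 0x92D3E0
s_5 = InvRound(s_4, k_1) = 0xA486FF
s_6 = InvRound(s_5, k_0) = 0x37D300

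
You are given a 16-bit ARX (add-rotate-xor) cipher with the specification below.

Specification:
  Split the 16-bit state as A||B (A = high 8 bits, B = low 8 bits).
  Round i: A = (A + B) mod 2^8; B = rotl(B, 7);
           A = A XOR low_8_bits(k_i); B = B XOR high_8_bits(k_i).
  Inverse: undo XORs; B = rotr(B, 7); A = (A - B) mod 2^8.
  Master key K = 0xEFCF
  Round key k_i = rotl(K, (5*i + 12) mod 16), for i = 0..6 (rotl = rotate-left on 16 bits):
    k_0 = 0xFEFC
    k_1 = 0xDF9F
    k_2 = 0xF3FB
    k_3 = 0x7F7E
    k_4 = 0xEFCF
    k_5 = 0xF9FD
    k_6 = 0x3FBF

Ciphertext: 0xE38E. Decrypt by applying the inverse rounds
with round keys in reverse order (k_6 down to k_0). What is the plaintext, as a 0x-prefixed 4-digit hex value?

0x65B1

s_0 = ciphertext = 0xE38E
s_1 = InvRound(s_0, k_6) = 0xF963
s_2 = InvRound(s_1, k_5) = 0xCF35
s_3 = InvRound(s_2, k_4) = 0x4BB5
s_4 = InvRound(s_3, k_3) = 0xA095
s_5 = InvRound(s_4, k_2) = 0x8FCC
s_6 = InvRound(s_5, k_1) = 0xEA26
s_7 = InvRound(s_6, k_0) = 0x65B1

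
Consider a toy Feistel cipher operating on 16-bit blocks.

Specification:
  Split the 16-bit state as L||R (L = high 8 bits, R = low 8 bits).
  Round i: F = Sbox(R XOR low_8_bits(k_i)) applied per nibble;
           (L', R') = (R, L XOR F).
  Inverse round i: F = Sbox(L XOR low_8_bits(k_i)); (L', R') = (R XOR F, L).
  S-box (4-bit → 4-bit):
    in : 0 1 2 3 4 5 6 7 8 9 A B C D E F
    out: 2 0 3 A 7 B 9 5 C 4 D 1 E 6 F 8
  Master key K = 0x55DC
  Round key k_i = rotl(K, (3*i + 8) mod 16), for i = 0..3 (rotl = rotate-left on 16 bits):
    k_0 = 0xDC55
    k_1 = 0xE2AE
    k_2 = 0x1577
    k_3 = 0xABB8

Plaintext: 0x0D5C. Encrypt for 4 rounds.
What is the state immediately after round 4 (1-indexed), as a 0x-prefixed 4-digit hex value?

s_0 = plaintext = 0x0D5C
s_1 = Round(s_0, k_0) = 0x5C29
s_2 = Round(s_1, k_1) = 0x2999
s_3 = Round(s_2, k_2) = 0x99D6
s_4 = Round(s_3, k_3) = 0xD606

0xD606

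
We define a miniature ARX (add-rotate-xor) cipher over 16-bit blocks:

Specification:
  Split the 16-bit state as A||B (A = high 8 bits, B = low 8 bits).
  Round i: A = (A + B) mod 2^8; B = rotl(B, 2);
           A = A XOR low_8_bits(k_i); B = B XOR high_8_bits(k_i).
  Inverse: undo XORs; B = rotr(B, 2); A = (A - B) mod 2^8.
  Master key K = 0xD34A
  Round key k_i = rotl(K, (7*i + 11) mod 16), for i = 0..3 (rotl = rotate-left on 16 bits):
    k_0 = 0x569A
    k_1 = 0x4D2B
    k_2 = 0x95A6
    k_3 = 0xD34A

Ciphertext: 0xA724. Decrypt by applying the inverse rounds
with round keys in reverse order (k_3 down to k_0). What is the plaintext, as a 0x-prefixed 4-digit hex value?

0xF8E0

s_0 = ciphertext = 0xA724
s_1 = InvRound(s_0, k_3) = 0xF0FD
s_2 = InvRound(s_1, k_2) = 0x3C1A
s_3 = InvRound(s_2, k_1) = 0x42D5
s_4 = InvRound(s_3, k_0) = 0xF8E0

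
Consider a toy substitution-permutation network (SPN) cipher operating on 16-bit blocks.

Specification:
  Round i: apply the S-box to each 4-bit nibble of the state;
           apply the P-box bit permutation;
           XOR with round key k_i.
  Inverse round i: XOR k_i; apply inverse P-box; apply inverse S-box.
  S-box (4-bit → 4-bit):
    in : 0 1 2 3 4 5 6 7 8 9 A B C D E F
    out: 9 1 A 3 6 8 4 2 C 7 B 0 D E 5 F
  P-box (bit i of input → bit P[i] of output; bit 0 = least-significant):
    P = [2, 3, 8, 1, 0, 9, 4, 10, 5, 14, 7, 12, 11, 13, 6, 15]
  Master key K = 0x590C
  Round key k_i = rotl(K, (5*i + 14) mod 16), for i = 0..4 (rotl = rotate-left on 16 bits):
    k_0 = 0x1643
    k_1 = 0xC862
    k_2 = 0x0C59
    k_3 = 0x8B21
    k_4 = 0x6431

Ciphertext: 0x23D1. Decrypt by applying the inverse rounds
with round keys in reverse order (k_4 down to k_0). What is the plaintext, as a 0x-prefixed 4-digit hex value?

s_0 = ciphertext = 0x23D1
s_1 = InvRound(s_0, k_4) = 0x6926
s_2 = InvRound(s_1, k_3) = 0x2730
s_3 = InvRound(s_2, k_2) = 0x9134
s_4 = InvRound(s_3, k_1) = 0xE26C
s_5 = InvRound(s_4, k_0) = 0x2A0A

0x2A0A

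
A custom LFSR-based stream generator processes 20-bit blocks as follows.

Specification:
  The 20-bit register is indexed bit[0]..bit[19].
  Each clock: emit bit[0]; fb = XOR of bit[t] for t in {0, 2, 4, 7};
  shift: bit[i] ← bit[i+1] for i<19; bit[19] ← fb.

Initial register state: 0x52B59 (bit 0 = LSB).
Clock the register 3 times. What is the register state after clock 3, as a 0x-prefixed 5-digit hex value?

reg_0 = 0x52B59
clock 1: out=1, reg = 0x295AC
clock 2: out=0, reg = 0x14AD6
clock 3: out=0, reg = 0x8A56B

0x8A56B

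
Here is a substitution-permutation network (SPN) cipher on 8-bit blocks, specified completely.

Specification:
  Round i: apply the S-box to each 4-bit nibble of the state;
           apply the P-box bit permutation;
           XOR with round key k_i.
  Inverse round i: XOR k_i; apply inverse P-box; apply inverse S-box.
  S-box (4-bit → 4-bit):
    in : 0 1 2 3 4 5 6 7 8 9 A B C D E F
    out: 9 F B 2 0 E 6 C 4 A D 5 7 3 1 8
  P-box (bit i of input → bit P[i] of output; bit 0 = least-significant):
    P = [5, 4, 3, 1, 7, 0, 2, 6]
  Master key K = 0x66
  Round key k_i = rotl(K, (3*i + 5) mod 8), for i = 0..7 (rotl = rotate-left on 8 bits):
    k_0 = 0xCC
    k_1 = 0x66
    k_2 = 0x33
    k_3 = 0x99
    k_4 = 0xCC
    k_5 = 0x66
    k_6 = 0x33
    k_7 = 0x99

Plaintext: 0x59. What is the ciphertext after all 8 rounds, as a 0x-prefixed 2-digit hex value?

0x38

s_0 = plaintext = 0x59
s_1 = Round(s_0, k_0) = 0x9B
s_2 = Round(s_1, k_1) = 0x0F
s_3 = Round(s_2, k_2) = 0xF1
s_4 = Round(s_3, k_3) = 0xE3
s_5 = Round(s_4, k_4) = 0x5C
s_6 = Round(s_5, k_5) = 0x1B
s_7 = Round(s_6, k_6) = 0xDE
s_8 = Round(s_7, k_7) = 0x38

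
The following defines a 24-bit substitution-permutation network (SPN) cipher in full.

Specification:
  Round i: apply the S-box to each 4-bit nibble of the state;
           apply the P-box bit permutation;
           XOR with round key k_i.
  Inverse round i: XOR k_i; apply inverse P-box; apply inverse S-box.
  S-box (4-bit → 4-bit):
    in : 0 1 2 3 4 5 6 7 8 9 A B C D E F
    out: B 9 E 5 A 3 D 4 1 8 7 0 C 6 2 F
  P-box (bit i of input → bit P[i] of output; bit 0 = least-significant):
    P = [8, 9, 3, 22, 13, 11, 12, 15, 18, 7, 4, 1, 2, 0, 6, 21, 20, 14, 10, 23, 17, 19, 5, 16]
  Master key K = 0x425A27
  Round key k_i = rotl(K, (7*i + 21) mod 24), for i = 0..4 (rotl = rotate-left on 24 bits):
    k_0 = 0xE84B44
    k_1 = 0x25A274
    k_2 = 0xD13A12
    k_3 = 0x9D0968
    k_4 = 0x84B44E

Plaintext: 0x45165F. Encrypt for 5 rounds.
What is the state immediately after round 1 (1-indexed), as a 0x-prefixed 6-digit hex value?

s_0 = plaintext = 0x45165F
s_1 = Round(s_0, k_0) = 0x95205A
s_2 = Round(s_1, k_1) = 0x10C9BF
s_3 = Round(s_2, k_2) = 0x227958
s_4 = Round(s_3, k_3) = 0x14640A
s_5 = Round(s_4, k_4) = 0x275F80

0x95205A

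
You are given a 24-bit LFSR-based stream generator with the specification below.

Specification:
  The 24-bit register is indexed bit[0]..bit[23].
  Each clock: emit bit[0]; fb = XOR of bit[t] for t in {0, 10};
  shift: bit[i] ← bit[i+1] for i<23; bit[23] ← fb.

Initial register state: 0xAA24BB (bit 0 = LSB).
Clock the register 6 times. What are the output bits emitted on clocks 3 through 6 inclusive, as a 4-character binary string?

reg_0 = 0xAA24BB
clock 1: out=1, reg = 0x55125D
clock 2: out=1, reg = 0xAA892E
clock 3: out=0, reg = 0x554497
clock 4: out=1, reg = 0x2AA24B
clock 5: out=1, reg = 0x955125
clock 6: out=1, reg = 0xCAA892

0111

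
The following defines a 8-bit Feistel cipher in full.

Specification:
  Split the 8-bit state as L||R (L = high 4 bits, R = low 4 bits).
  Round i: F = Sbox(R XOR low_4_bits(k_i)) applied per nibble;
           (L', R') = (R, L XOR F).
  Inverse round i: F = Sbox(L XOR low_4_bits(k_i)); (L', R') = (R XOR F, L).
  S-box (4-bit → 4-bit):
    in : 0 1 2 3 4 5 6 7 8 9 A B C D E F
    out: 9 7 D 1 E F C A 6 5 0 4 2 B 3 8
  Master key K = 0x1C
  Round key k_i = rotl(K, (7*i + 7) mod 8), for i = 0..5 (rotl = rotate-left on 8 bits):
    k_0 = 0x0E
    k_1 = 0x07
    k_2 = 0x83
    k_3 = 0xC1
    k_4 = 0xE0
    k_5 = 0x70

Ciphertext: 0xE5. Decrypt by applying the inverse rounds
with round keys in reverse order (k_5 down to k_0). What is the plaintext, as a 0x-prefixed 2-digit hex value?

0x73

s_0 = ciphertext = 0xE5
s_1 = InvRound(s_0, k_5) = 0x6E
s_2 = InvRound(s_1, k_4) = 0x26
s_3 = InvRound(s_2, k_3) = 0x72
s_4 = InvRound(s_3, k_2) = 0xC7
s_5 = InvRound(s_4, k_1) = 0x3C
s_6 = InvRound(s_5, k_0) = 0x73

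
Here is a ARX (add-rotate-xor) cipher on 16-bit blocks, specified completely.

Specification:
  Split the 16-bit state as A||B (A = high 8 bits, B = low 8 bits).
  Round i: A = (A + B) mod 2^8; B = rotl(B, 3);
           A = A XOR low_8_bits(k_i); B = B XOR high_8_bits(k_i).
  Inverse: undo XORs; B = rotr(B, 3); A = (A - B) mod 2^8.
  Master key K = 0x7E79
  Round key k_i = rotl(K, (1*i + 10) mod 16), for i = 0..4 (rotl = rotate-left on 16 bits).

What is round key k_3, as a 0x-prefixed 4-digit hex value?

0x2FCF

K = 0x7E79
k_0 = rotl(K, (1*0+10) mod 16) = rotl(K, 10) = 0xE5F9
k_1 = rotl(K, (1*1+10) mod 16) = rotl(K, 11) = 0xCBF3
k_2 = rotl(K, (1*2+10) mod 16) = rotl(K, 12) = 0x97E7
k_3 = rotl(K, (1*3+10) mod 16) = rotl(K, 13) = 0x2FCF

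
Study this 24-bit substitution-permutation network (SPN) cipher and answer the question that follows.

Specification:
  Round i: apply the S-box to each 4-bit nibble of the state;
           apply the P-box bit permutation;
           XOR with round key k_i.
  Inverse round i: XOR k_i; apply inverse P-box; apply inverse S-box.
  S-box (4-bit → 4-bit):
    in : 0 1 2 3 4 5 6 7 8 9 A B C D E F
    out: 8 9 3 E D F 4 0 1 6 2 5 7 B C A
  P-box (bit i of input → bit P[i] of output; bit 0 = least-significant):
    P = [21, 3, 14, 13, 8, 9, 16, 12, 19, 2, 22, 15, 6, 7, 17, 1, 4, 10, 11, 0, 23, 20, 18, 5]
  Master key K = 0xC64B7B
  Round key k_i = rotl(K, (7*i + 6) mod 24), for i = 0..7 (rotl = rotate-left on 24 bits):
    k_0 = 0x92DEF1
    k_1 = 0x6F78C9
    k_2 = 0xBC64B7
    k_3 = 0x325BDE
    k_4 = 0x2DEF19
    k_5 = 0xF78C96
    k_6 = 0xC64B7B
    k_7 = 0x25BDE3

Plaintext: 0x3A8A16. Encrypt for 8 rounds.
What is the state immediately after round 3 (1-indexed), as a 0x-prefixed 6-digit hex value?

s_0 = plaintext = 0x3A8A16
s_1 = Round(s_0, k_0) = 0x868B95
s_2 = Round(s_1, k_1) = 0x861281
s_3 = Round(s_2, k_2) = 0x144DF1
s_4 = Round(s_3, k_3) = 0x98E1A9
s_5 = Round(s_4, k_4) = 0x332D03
s_6 = Round(s_5, k_5) = 0xEB707B
s_7 = Round(s_6, k_6) = 0xE2834B
s_8 = Round(s_7, k_7) = 0x406897

0x144DF1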